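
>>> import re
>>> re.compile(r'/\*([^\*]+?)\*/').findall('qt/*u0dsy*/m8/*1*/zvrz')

['u0dsy', '1']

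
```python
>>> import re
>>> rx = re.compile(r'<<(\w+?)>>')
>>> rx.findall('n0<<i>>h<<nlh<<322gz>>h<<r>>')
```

['i', '322gz', 'r']

Walking the string: at [2:7] match '<<i>>', group 1 = 'i'; at [13:22] match '<<322gz>>', group 1 = '322gz'; at [23:28] match '<<r>>', group 1 = 'r'.
One capturing group, so `findall` returns just the captured substring from each match — 3 in all.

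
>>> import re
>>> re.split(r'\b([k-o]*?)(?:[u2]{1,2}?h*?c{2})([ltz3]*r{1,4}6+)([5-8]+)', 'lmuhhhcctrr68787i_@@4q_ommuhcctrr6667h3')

This matches a word boundary (`\b`, zero-width); then zero or more of a character in [k-o] (lazy) (captured); then 1 to 2 of one of [u2] (lazy), then zero or more of the literal 'h' (lazy), then exactly 2 of the literal 'c' (non-capturing group); then zero or more of one of [ltz3], then 1 to 4 of the literal 'r', then one or more of a literal '6' (captured); then one or more of a character in [5-8] (captured).
Matches to split on: at [0:16] → 'lmuhhhcctrr68787'.
Because the pattern has a capturing group, `split` also inserts each captured text between the pieces.

['', 'lm', 'trr6', '8787', 'i_@@4q_ommuhcctrr6667h3']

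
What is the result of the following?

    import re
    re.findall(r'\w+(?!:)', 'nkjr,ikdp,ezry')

['nkjr', 'ikdp', 'ezry']

Because the assertion is negative and zero-width, positions next to the forbidden text are skipped.
Walking the string: at [0:4] → 'nkjr'; at [5:9] → 'ikdp'; at [10:14] → 'ezry'.
No capturing groups, so `findall` returns the 3 full match strings.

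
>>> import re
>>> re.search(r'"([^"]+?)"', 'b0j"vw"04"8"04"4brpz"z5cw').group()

'"vw"'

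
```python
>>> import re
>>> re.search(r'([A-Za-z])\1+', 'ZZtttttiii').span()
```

`\1` is not a pattern — it's the concrete string captured by group 1, re-applied verbatim.
`re.search` tries every starting position until one works.
The match spans [0:2] → 'ZZ'.
Captured: group 1 = 'Z'.

(0, 2)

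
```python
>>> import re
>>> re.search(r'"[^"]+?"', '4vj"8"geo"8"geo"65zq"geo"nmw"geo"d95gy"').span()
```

Unlike `match`, `search` isn't anchored — it looks for the pattern anywhere in the string.
The match spans [3:6] → '"8"'.

(3, 6)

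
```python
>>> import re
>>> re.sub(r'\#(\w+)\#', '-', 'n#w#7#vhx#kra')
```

'n-7-kra'

Matches: at [1:4] → '#w#'; at [5:10] → '#vhx#'.
Every occurrence is swapped for '-'.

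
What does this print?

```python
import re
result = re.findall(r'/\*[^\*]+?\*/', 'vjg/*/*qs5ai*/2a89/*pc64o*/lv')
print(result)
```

['/*qs5ai*/', '/*pc64o*/']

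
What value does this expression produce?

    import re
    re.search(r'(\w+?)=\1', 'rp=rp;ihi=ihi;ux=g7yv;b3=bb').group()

After group 1 captures some text, `\1` only succeeds where that same text appears again.
`re.search` scans for the first position where the pattern succeeds.
The match spans [0:5] → 'rp=rp'.
Captured: group 1 = 'rp'.

'rp=rp'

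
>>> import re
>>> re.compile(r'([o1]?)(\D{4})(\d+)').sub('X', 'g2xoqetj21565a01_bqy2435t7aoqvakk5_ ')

'g2xXa0Xt7aoqX_ '

The pattern matches optionally one of [o1] (captured); then exactly 4 of a non-digit (captured); then one or more of a digit (captured).
Each match is replaced by 'X'.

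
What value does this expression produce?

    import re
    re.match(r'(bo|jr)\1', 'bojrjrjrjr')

None

`re.match` won't scan ahead — the pattern has to work from the very first character.
Here position 0 doesn't satisfy it, so the call returns None.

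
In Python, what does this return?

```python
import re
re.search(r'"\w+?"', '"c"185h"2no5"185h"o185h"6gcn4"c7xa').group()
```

The match spans [0:3] → '"c"'.

'"c"'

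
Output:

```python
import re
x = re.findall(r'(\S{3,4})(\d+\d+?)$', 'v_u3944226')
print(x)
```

`findall` packs the 2 group values into a tuple for every match.

[('v_u3', '944226')]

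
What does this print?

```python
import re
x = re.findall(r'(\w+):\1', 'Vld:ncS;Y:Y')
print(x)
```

['Y']

The backreference `\1` re-matches whatever the first group consumed, character for character.
Matches: at [8:11] match 'Y:Y', group 1 = 'Y'.
One capturing group, so `findall` returns just the captured substring from the one match — 1 in all.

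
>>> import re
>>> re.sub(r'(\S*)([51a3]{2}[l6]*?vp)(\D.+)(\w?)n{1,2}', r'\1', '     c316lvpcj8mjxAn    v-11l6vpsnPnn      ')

'     c      '

The pattern matches zero or more of a non-whitespace character (captured); then exactly 2 of one of [51a3], then zero or more of one of [l6] (lazy), then the literal 'vp' (captured); then a non-digit, then one or more of any character (captured); then optionally a word character (captured); then 1 to 2 of a literal 'n'.
Matches: at [5:37] → 'c316lvpcj8mjxAn    v-11l6vpsnPnn'.
`\1` in the replacement pulls in group 1's text for each match.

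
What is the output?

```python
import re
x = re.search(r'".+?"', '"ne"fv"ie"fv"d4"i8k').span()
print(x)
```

(0, 4)

Because the quantifier is non-greedy, it stops expanding at the earliest point where the rest of the pattern can succeed.
Unlike `match`, `search` isn't anchored — it looks for the pattern anywhere in the string.
The match spans [0:4] → '"ne"'.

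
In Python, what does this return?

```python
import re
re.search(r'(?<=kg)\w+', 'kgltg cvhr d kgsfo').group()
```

'ltg'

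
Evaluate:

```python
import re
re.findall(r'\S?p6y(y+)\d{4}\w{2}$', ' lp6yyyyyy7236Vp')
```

This matches optionally a non-whitespace character, then the literal 'p6y'; then one or more of a literal 'y' (captured); then exactly 4 of a digit, then exactly 2 of a word character; then anchored at the end.
Scanning left to right: at [1:16] match 'lp6yyyyyy7236Vp', group 1 = 'yyyyy'.
With a single group, `findall` returns only what that group captured — 1 item.

['yyyyy']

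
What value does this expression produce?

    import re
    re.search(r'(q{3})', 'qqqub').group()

'qqq'

The pattern matches exactly 3 of a literal 'q' (captured).
The match spans [0:3] → 'qqq'.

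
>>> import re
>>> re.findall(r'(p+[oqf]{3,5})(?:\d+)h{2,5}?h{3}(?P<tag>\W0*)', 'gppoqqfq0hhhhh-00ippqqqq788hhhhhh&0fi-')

[('ppoqqfq', '-00'), ('ppqqqq', '&0')]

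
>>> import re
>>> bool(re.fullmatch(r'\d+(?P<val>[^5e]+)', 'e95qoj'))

False

`re.fullmatch` is like wrapping the pattern in `^…$` (in single-line mode).
Here there's no way to consume every character, so the call returns None, and `bool(None)` is False.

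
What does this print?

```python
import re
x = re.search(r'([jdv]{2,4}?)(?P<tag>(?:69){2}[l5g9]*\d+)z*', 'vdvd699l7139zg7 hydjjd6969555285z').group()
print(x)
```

djjd6969555285z

The match spans [18:33] → 'djjd6969555285z'.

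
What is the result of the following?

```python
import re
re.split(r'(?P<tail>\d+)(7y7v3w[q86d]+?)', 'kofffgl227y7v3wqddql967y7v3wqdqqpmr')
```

['kofffgl', '22', '7y7v3wq', 'ddql', '96', '7y7v3wq', 'dqqpmr']

Because the quantifier is non-greedy, it stops expanding at the earliest point where the rest of the pattern can succeed.
Because the pattern has a capturing group, `split` also inserts each captured text between the pieces.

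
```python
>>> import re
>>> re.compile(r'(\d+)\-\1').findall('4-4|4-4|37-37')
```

['4', '4', '37']

A backreference is literal: `\1` must see the identical characters the first group matched.
Scanning left to right: at [0:3] match '4-4', group 1 = '4'; at [4:7] match '4-4', group 1 = '4'; at [8:13] match '37-37', group 1 = '37'.
`findall` collects group 1 from each match (3 total).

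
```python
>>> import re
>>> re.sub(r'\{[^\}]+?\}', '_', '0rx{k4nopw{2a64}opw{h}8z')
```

Matches: at [3:16] → '{k4nopw{2a64}'; at [19:22] → '{h}'.
Every occurrence is swapped for '_'.

'0rx_opw_8z'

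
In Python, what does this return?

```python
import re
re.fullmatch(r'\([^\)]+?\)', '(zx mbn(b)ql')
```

None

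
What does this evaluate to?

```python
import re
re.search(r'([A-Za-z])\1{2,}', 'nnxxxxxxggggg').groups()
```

('x',)

After group 1 captures some text, `\1` only succeeds where that same text appears again.
`search` walks the string left to right and returns the first match it finds.
The match spans [2:8] → 'xxxxxx'.
Captured: group 1 = 'x'.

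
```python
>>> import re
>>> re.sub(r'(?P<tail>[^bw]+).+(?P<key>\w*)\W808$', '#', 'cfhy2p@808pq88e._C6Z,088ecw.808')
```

This matches one or more of any character except [bw] (captured as 'tail'); then one or more of any character; then zero or more of a word character (captured as 'key'); then a non-word character, then the literal '808'; then anchored at the end.
Matches: at [0:31] → 'cfhy2p@808pq88e._C6Z,088ecw.808'.
`sub` substitutes '#' at each match site.

'#'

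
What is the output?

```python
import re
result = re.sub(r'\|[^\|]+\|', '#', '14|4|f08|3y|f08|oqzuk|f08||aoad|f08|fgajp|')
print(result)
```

14#f08#f08#f08|#f08#

Matches: at [2:5] → '|4|'; at [8:12] → '|3y|'; at [15:22] → '|oqzuk|'; at [26:32] → '|aoad|'; at [35:42] → '|fgajp|'.
`sub` substitutes '#' at each match site.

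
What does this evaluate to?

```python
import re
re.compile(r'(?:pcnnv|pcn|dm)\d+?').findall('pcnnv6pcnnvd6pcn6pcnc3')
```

['pcnnv6', 'pcn6']

No capturing groups, so `findall` returns the 2 full match strings.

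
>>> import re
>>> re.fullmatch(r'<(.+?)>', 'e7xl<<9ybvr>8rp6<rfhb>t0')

`fullmatch` succeeds only if the pattern covers the string from start to end.
Here the pattern can't cover the whole string, so the call returns None.

None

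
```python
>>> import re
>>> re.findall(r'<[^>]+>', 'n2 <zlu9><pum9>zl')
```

With no groups in the pattern, `findall` gives back each whole match — 2 here.

['<zlu9>', '<pum9>']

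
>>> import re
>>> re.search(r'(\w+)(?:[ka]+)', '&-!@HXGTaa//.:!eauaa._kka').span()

(4, 10)

The pattern matches one or more of a word character (captured); then one or more of one of [ka] (non-capturing group).
Unlike `match`, `search` isn't anchored — it looks for the pattern anywhere in the string.
The match spans [4:10] → 'HXGTaa'.
Captured: group 1 = 'HXGTa'.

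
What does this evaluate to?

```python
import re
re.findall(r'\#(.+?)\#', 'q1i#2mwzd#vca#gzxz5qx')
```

Lazy quantifiers expand one character at a time until the remainder of the pattern can match.
Walking the string: at [3:10] match '#2mwzd#', group 1 = '2mwzd'.
Because there's exactly one group, `findall` drops the full match and keeps group 1 from the one hit.

['2mwzd']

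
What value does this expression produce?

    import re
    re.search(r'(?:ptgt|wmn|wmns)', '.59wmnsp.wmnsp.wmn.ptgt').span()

(3, 6)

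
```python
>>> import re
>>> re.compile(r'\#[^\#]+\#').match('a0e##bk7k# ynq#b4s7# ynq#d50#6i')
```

`match` is anchored at position 0; if the pattern doesn't fit there, it returns None.
Here the pattern fails at index 0, so the call returns None.

None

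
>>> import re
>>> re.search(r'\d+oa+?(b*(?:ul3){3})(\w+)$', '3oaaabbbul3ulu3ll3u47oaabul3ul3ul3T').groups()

The pattern matches one or more of a digit, then a literal 'o'; then one or more of a literal 'a' (lazy); then zero or more of the literal 'b', then the literal 'ul3' repeated 3 times (captured); then one or more of a word character (captured); then anchored at the end.
Unlike `match`, `search` isn't anchored — it looks for the pattern anywhere in the string.
The match spans [19:35] → '47oaabul3ul3ul3T'.
Captured: group 1 = 'bul3ul3ul3', group 2 = 'T'.

('bul3ul3ul3', 'T')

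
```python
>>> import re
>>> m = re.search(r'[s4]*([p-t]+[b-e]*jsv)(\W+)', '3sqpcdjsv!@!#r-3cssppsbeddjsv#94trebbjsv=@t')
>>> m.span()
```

(1, 13)

Pattern: zero or more of one of [s4]; then one or more of a character in [p-t], then zero or more of a character in [b-e], then the literal 'jsv' (captured); then one or more of a non-word character (captured).
The match spans [1:13] → 'sqpcdjsv!@!#'.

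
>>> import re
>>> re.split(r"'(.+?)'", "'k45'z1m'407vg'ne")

With a capturing group present, the delimiter's captured portion is kept in the result list.

['', 'k45', 'z1m', '407vg', 'ne']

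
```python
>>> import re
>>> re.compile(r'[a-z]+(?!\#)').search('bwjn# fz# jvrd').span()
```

(0, 3)

Because the assertion is negative and zero-width, positions next to the forbidden text are skipped.
The match spans [0:3] → 'bwj'.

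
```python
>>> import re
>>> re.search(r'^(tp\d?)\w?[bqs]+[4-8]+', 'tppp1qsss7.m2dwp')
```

None

The pattern matches anchored at the start of the string; then the literal 'tp', then optionally a digit (captured); then optionally a word character, then one or more of one of [bqs], then one or more of a character in [4-8].
`search` walks the string left to right and returns the first match it finds.
Here nothing in the string fits, so the call returns None.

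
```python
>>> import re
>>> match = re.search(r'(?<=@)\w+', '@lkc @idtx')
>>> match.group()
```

The lookaround is zero-width — it requires the adjacent text to match without consuming it, so the asserted text isn't part of the match.
`re.search` scans for the first position where the pattern succeeds.
The match spans [1:4] → 'lkc'.

'lkc'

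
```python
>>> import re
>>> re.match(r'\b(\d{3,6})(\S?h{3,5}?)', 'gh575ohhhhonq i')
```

`re.match` won't scan ahead — the pattern has to work from the very first character.
Here the pattern fails at index 0, so the call returns None.

None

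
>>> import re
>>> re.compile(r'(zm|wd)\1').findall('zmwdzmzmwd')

['zm']

`\1` has to match the exact text group 1 already captured.
Scanning left to right: at [4:8] match 'zmzm', group 1 = 'zm'.
Because there's exactly one group, `findall` drops the full match and keeps group 1 from the one hit.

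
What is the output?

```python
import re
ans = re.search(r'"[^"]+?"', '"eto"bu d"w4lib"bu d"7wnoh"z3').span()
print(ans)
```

`re.search` tries every starting position until one works.
The match spans [0:5] → '"eto"'.

(0, 5)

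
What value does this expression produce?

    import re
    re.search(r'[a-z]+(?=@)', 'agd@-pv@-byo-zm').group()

'agd'

The positive lookaround only admits positions where the adjacent text matches; those characters stay outside the span.
The match spans [0:3] → 'agd'.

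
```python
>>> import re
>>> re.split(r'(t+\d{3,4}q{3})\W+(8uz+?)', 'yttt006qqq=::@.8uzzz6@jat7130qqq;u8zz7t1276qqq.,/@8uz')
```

['y', 'ttt006qqq', '8uz', 'zz6@jat7130qqq;u8zz7', 't1276qqq', '8uz', '']

The pattern matches one or more of a literal 't', then 3 to 4 of a digit, then exactly 3 of a literal 'q' (captured); then one or more of a non-word character; then the literal '8u', then one or more of a literal 'z' (lazy) (captured).
Lazy quantifiers expand one character at a time until the remainder of the pattern can match.
Matches to split on: at [1:18] → 'ttt006qqq=::@.8uz'; at [38:53] → 't1276qqq.,/@8uz'.
Because the pattern has a capturing group, `split` also inserts each captured text between the pieces.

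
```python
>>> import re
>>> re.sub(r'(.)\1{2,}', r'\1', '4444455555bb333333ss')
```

'45bb3ss'

A backreference is literal: `\1` must see the identical characters the first group matched.
The replacement refers to a captured group, so each match is rewritten using its own captured text.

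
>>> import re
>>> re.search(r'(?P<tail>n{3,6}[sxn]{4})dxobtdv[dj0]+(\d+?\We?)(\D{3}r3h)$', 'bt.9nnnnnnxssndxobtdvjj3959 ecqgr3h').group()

This matches 3 to 6 of a literal 'n', then exactly 4 of one of [sxn] (captured as 'tail'); then the literal 'dxo', then the literal 'bt', then the literal 'dv'; then one or more of one of [dj0]; then one or more of a digit (lazy), then a non-word character, then optionally the literal 'e' (captured); then exactly 3 of a non-digit, then the literal 'r3h' (captured); then anchored at the end.
`search` walks the string left to right and returns the first match it finds.
The match spans [4:35] → 'nnnnnnxssndxobtdvjj3959 ecqgr3h'.
Captured: group 1 = 'nnnnnnxssn', group 2 = '3959 e', group 3 = 'cqgr3h'.

'nnnnnnxssndxobtdvjj3959 ecqgr3h'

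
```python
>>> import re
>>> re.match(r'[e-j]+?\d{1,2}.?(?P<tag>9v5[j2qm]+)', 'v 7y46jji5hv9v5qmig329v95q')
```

None

This matches one or more of a character in [e-j] (lazy), then 1 to 2 of a digit, then optionally any character; then the literal '9v5', then one or more of one of [j2qm] (captured as 'tag').
With `match`, the pattern is implicitly anchored at the beginning.
Here position 0 doesn't satisfy it, so the call returns None.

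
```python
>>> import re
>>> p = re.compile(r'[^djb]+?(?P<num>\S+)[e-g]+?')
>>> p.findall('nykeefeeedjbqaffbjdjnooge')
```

['ykeefeeedjbqaffbjdjnoog']

A non-greedy quantifier consumes as few characters as it can — just enough that the remainder of the pattern still matches from where it stops; whatever follows it matches normally.
`findall` collects group 1 from the one match (1 total).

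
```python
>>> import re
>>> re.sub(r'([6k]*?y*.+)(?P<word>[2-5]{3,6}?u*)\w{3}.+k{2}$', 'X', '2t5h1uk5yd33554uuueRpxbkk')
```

'X'

This matches zero or more of one of [6k] (lazy), then zero or more of the literal 'y', then one or more of any character (captured); then 3 to 6 of a character in [2-5] (lazy), then zero or more of a literal 'u' (captured as 'word'); then exactly 3 of a word character, then one or more of any character, then exactly 2 of the literal 'k'; then anchored at the end.
Matches: at [0:25] → '2t5h1uk5yd33554uuueRpxbkk'.
Each match is replaced by 'X'.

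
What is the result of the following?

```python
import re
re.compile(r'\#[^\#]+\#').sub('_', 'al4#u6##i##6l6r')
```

Every occurrence is swapped for '_'.

'al4__#6l6r'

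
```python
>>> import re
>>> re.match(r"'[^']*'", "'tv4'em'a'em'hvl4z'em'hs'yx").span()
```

(0, 5)

With `match`, the pattern is implicitly anchored at the beginning.
The match spans [0:5] → "'tv4'".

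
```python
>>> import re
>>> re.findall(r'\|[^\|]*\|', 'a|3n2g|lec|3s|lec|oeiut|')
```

['|3n2g|', '|3s|', '|oeiut|']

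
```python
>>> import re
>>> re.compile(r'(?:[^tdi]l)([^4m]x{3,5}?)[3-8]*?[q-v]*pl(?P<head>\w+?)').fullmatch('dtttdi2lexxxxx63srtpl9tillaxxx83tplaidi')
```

None

For `fullmatch`, every character of the input must be accounted for by the pattern.
Here the pattern can't cover the whole string, so the call returns None.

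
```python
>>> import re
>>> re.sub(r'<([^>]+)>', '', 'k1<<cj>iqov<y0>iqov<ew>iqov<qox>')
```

Matches: at [2:7] → '<<cj>'; at [11:15] → '<y0>'; at [19:23] → '<ew>'; at [27:32] → '<qox>'.
Every occurrence is swapped for ''.

'k1iqoviqoviqov'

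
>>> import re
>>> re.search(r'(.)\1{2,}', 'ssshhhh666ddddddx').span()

A backreference is literal: `\1` must see the identical characters the first group matched.
The match spans [0:3] → 'sss'.

(0, 3)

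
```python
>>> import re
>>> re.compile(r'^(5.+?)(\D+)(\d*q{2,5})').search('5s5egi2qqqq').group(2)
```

'egi'

Pattern: anchored at the start of the string; then a literal '5', then one or more of any character (lazy) (captured); then one or more of a non-digit (captured); then zero or more of a digit, then 2 to 5 of a literal 'q' (captured).
The `?` after the quantifier makes it lazy — it takes as little as possible before letting the rest of the pattern try.
`re.search` tries every starting position until one works.
The match spans [0:11] → '5s5egi2qqqq'.
Captured: group 1 = '5s5', group 2 = 'egi', group 3 = '2qqqq'.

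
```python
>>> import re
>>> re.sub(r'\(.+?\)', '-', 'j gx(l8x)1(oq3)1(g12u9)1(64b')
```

The `?` after the quantifier makes it lazy — it takes as little as possible before letting the rest of the pattern try.
Each match is replaced by '-'.

'j gx-1-1-1(64b'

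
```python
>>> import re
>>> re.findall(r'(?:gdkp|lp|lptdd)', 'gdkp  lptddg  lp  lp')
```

['gdkp', 'lp', 'lp', 'lp']

The regex engine tests alternatives in the order written; an earlier branch that matches wins even if a later one would match more.
Matches: at [0:4] → 'gdkp'; at [6:8] → 'lp'; at [14:16] → 'lp'; at [18:20] → 'lp'.
Since nothing is captured, `findall` lists the 4 matched substrings directly.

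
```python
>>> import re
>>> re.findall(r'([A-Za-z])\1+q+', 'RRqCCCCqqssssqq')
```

['R', 'C', 's']

`\1` has to match the exact text group 1 already captured.
`findall` collects group 1 from each match (3 total).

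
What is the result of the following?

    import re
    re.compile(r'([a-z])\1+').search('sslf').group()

'ss'

A backreference is literal: `\1` must see the identical characters the first group matched.
The match spans [0:2] → 'ss'.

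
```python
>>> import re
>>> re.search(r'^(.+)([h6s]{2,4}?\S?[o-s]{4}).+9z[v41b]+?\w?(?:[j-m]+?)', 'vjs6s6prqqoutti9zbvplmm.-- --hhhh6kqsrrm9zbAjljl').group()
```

'vjs6s6prqqoutti9zbvplmm.-- --hhhh6kqsrrm9zbAj'

This matches anchored at the start of the string; then one or more of any character (captured); then 2 to 4 of one of [h6s] (lazy), then optionally a non-whitespace character, then exactly 4 of a character in [o-s] (captured); then one or more of any character; then the literal '9z', then one or more of one of [v41b] (lazy), then optionally a word character; then one or more of a character in [j-m] (lazy) (non-capturing group).
`re.search` tries every starting position until one works.
The match spans [0:45] → 'vjs6s6prqqoutti9zbvplmm.-- --hhhh6kqsrrm9zbAj'.
Captured: group 1 = 'vjs6s6prqqoutti9zbvplmm.-- --hhh', group 2 = 'h6kqsrr'.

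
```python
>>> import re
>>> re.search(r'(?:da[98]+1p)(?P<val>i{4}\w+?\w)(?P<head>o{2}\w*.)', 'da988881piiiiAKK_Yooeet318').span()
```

(0, 26)

Pattern: the literal 'da', then one or more of one of [98], then the literal '1p' (non-capturing group); then exactly 4 of the literal 'i', then one or more of a word character (lazy), then a word character (captured as 'val'); then exactly 2 of the literal 'o', then zero or more of a word character, then any character (captured as 'head').
`re.search` tries every starting position until one works.
The match spans [0:26] → 'da988881piiiiAKK_Yooeet318'.
Captured: group 1 = 'iiiiAKK_Y', group 2 = 'ooeet318'.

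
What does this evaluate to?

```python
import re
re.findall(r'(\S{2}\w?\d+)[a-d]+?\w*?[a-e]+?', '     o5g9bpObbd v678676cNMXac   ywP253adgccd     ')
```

Pattern: exactly 2 of a non-whitespace character, then optionally a word character, then one or more of a digit (captured); then one or more of a character in [a-d] (lazy); then zero or more of a word character (lazy), then one or more of a character in [a-e] (lazy).
Matches: at [5:13] match 'o5g9bpOb', group 1 = 'o5g9'; at [16:28] match 'v678676cNMXa', group 1 = 'v678676'; at [32:40] match 'ywP253ad', group 1 = 'ywP253'.
With a single group, `findall` returns only what that group captured — 3 items.

['o5g9', 'v678676', 'ywP253']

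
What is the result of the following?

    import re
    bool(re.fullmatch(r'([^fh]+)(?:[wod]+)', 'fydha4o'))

False

The pattern matches one or more of any character except [fh] (captured); then one or more of one of [wod] (non-capturing group).
`re.fullmatch` is like wrapping the pattern in `^…$` (in single-line mode).
Here the pattern can't cover the whole string, so the call returns None, and `bool(None)` is False.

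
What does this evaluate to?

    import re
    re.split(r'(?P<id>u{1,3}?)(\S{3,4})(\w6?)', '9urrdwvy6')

`re.split` interleaves the captured-group text with the surrounding fragments.

['9', 'u', 'rrdw', 'v', 'y6']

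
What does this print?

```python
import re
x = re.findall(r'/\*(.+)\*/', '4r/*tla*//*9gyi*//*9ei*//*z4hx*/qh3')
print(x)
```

['tla*//*9gyi*//*9ei*//*z4hx']

Walking the string: at [2:32] match '/*tla*//*9gyi*//*9ei*//*z4hx*/', group 1 = 'tla*//*9gyi*//*9ei*//*z4hx'.
With a single group, `findall` returns only what that group captured — 1 item.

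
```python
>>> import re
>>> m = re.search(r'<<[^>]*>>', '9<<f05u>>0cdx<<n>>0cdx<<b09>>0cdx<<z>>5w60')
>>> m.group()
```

'<<f05u>>'

`search` walks the string left to right and returns the first match it finds.
The match spans [1:9] → '<<f05u>>'.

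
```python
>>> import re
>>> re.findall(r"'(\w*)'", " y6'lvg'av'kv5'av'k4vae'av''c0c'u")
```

Matches: at [3:8] match "'lvg'", group 1 = 'lvg'; at [10:15] match "'kv5'", group 1 = 'kv5'; at [17:24] match "'k4vae'", group 1 = 'k4vae'; at [26:28] match "''", group 1 = ''.
With a single group, `findall` returns only what that group captured — 4 items.

['lvg', 'kv5', 'k4vae', '']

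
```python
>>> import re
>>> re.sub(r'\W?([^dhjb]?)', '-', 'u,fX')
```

The pattern matches optionally a non-word character; then optionally any character except [dhjb] (captured).
Matches: at [0:1] → 'u'; at [1:3] → ',f'; at [3:4] → 'X'; at [4:4] → ''.
`sub` substitutes '-' at each match site.

'----'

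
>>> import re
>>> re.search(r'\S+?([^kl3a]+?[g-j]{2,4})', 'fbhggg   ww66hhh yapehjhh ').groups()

Pattern: one or more of a non-whitespace character (lazy); then one or more of any character except [kl3a] (lazy), then 2 to 4 of a character in [g-j] (captured).
Unlike `match`, `search` isn't anchored — it looks for the pattern anywhere in the string.
The match spans [0:6] → 'fbhggg'.
Captured: group 1 = 'bhggg'.

('bhggg',)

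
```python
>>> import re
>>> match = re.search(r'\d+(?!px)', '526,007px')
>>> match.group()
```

`(?!…)`/`(?<!…)` only lets a position through if the neighbouring text does NOT match; no characters are consumed.
The match spans [0:3] → '526'.

'526'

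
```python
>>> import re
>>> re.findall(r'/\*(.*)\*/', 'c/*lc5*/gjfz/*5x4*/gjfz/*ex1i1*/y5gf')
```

With a single group, `findall` returns only what that group captured — 1 item.

['lc5*/gjfz/*5x4*/gjfz/*ex1i1']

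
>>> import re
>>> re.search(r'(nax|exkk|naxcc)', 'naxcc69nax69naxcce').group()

'nax'

`|` is ordered: at each position the engine commits to the first alternative that works.
`search` walks the string left to right and returns the first match it finds.
The match spans [0:3] → 'nax'.
Captured: group 1 = 'nax'.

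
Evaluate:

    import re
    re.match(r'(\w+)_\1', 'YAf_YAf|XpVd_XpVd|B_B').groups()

After group 1 captures some text, `\1` only succeeds where that same text appears again.
`re.match` won't scan ahead — the pattern has to work from the very first character.
The match spans [0:7] → 'YAf_YAf'.
Captured: group 1 = 'YAf'.

('YAf',)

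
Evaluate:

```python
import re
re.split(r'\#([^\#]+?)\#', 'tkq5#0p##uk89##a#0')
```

['tkq5', '0p', '', 'uk89', '', 'a', '0']

Because the pattern has a capturing group, `split` also inserts each captured text between the pieces.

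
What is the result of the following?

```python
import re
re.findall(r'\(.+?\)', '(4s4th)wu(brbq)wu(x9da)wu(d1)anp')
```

Because the quantifier is non-greedy, it stops expanding at the earliest point where the rest of the pattern can succeed.
No capturing groups, so `findall` returns the 4 full match strings.

['(4s4th)', '(brbq)', '(x9da)', '(d1)']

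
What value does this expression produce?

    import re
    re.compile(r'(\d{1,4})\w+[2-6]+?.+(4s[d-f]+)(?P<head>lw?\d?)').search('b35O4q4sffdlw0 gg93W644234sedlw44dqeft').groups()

The pattern matches 1 to 4 of a digit (captured); then one or more of a word character; then one or more of a character in [2-6] (lazy); then one or more of any character; then the literal '4s', then one or more of a character in [d-f] (captured); then a literal 'l', then optionally a literal 'w', then optionally a digit (captured as 'head').
`re.search` tries every starting position until one works.
The match spans [1:32] → '35O4q4sffdlw0 gg93W644234sedlw4'.
Captured: group 1 = '35', group 2 = '4sed', group 3 = 'lw4'.

('35', '4sed', 'lw4')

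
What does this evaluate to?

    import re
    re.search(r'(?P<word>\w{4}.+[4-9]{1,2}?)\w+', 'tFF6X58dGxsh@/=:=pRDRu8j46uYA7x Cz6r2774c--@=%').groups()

('tFF6X58dGxsh@/=:=pRDRu8j46uYA7x Cz6r2774',)

The pattern matches exactly 4 of a word character, then one or more of any character, then 1 to 2 of a character in [4-9] (lazy) (captured as 'word'); then one or more of a word character.
`re.search` tries every starting position until one works.
The match spans [0:41] → 'tFF6X58dGxsh@/=:=pRDRu8j46uYA7x Cz6r2774c'.
Captured: group 1 = 'tFF6X58dGxsh@/=:=pRDRu8j46uYA7x Cz6r2774'.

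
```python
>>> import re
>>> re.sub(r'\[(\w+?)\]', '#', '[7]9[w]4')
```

'#9#4'

Matches: at [0:3] → '[7]'; at [4:7] → '[w]'.
Each match is replaced by '#'.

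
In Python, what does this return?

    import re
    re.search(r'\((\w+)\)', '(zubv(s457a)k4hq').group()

'(s457a)'

The match spans [5:12] → '(s457a)'.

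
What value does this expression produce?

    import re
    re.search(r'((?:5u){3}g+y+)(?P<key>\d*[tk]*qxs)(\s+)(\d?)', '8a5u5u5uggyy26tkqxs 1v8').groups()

The match spans [2:21] → '5u5u5uggyy26tkqxs 1'.
Captured: group 1 = '5u5u5uggyy', group 2 = '26tkqxs', group 3 = ' ', group 4 = '1'.

('5u5u5uggyy', '26tkqxs', ' ', '1')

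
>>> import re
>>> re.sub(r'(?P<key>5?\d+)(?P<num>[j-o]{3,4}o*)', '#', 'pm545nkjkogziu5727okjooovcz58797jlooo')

Each match is replaced by '#'.

'pm#gziu#vcz#'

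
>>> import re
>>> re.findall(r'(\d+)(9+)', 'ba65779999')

[('6577999', '9')]

Pattern: one or more of a digit (captured); then one or more of a literal '9' (captured).
`findall` packs the 2 group values into a tuple for every match.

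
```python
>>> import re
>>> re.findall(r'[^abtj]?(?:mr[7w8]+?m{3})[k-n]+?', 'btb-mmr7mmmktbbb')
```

['mmr7mmmk']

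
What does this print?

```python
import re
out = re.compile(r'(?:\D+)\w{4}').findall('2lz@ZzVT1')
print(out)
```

['lz@ZzVT1']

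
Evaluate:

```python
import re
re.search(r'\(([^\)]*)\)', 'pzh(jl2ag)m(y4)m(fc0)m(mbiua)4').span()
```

(3, 10)

The match spans [3:10] → '(jl2ag)'.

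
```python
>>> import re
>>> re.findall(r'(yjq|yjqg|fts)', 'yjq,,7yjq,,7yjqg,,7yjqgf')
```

The regex engine tests alternatives in the order written; an earlier branch that matches wins even if a later one would match more.
`findall` collects group 1 from each match (4 total).

['yjq', 'yjq', 'yjq', 'yjq']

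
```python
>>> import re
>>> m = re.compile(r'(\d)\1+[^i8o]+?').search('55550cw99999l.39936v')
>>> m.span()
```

(0, 5)

After group 1 captures some text, `\1` only succeeds where that same text appears again.
The match spans [0:5] → '55550'.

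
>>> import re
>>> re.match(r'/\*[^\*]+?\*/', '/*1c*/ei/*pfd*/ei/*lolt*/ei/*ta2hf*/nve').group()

With `match`, the pattern is implicitly anchored at the beginning.
The match spans [0:6] → '/*1c*/'.

'/*1c*/'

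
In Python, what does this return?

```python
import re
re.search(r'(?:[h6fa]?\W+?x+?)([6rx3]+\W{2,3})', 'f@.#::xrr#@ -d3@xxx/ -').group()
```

'f@.#::xrr#@ '

The match spans [0:12] → 'f@.#::xrr#@ '.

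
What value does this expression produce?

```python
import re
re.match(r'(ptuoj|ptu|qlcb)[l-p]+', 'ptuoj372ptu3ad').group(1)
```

'ptu'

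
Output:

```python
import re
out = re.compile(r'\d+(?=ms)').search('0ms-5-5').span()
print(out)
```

(0, 1)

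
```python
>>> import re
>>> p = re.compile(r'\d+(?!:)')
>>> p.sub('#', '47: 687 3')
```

'#7: # #'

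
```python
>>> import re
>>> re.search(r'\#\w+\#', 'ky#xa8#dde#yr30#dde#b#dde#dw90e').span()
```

The match spans [2:7] → '#xa8#'.

(2, 7)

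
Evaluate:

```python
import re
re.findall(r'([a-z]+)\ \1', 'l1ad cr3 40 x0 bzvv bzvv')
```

['bzvv']

The backreference `\1` re-matches whatever the first group consumed, character for character.
Matches: at [15:24] match 'bzvv bzvv', group 1 = 'bzvv'.
Because there's exactly one group, `findall` drops the full match and keeps group 1 from the one hit.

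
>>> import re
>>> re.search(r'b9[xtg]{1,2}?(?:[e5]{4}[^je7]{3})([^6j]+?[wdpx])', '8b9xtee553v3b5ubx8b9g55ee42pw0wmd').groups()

Pattern: the literal 'b9', then 1 to 2 of one of [xtg] (lazy); then exactly 4 of one of [e5], then exactly 3 of any character except [je7] (non-capturing group); then one or more of any character except [6j] (lazy), then one of [wdpx] (captured).
`search` walks the string left to right and returns the first match it finds.
The match spans [1:17] → 'b9xtee553v3b5ubx'.
Captured: group 1 = 'b5ubx'.

('b5ubx',)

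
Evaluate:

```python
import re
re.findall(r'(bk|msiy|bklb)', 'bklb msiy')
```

['bk', 'msiy']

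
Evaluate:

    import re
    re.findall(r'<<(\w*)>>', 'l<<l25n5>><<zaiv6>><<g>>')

['l25n5', 'zaiv6', 'g']

One capturing group, so `findall` returns just the captured substring from each match — 3 in all.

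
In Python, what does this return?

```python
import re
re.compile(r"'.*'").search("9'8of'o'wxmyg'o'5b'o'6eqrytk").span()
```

(1, 21)

The match spans [1:21] → "'8of'o'wxmyg'o'5b'o'".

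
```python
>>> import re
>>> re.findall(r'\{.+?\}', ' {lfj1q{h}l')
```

['{lfj1q{h}']

Walking the string: at [1:10] → '{lfj1q{h}'.
No capturing groups, so `findall` returns the 1 full match string.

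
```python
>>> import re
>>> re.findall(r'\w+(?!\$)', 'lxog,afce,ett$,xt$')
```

['lxog', 'afce', 'et', 'x']

A negative assertion filters positions out without eating any characters.
With no groups in the pattern, `findall` gives back each whole match — 4 here.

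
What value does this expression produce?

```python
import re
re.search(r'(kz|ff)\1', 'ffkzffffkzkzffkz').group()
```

'ffff'

`\1` is not a pattern — it's the concrete string captured by group 1, re-applied verbatim.
`search` walks the string left to right and returns the first match it finds.
The match spans [4:8] → 'ffff'.
Captured: group 1 = 'ff'.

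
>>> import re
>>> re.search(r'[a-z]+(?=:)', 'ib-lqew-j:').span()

(8, 9)

The positive lookaround only admits positions where the adjacent text matches; those characters stay outside the span.
Unlike `match`, `search` isn't anchored — it looks for the pattern anywhere in the string.
The match spans [8:9] → 'j'.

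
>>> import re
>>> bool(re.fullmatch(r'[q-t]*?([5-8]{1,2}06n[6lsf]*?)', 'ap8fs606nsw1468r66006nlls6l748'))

This matches zero or more of a character in [q-t] (lazy); then 1 to 2 of a character in [5-8], then the literal '06n', then zero or more of one of [6lsf] (lazy) (captured).
`fullmatch` succeeds only if the pattern covers the string from start to end.
Here there's no way to consume every character, so the call returns None, and `bool(None)` is False.

False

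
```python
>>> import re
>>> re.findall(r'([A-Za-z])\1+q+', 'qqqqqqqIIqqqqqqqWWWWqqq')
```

['q', 'I', 'W']

A backreference is literal: `\1` must see the identical characters the first group matched.
Scanning left to right: at [0:7] match 'qqqqqqq', group 1 = 'q'; at [7:16] match 'IIqqqqqqq', group 1 = 'I'; at [16:23] match 'WWWWqqq', group 1 = 'W'.
Because there's exactly one group, `findall` drops the full match and keeps group 1 from each hit.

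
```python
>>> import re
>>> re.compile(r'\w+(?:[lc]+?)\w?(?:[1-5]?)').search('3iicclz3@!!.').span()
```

Pattern: one or more of a word character; then one or more of one of [lc] (lazy) (non-capturing group); then optionally a word character; then optionally a character in [1-5] (non-capturing group).
The match spans [0:8] → '3iicclz3'.

(0, 8)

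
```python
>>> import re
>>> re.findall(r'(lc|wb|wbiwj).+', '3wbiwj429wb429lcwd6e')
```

The regex engine tests alternatives in the order written; an earlier branch that matches wins even if a later one would match more.
`findall` collects group 1 from the one match (1 total).

['wb']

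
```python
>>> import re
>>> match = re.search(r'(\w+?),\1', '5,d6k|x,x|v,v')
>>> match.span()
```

(6, 9)

After group 1 captures some text, `\1` only succeeds where that same text appears again.
`re.search` scans for the first position where the pattern succeeds.
The match spans [6:9] → 'x,x'.
Captured: group 1 = 'x'.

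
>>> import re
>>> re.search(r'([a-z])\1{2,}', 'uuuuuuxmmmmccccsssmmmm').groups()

('u',)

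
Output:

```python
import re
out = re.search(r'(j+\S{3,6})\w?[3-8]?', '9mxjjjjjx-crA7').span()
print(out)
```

The pattern matches one or more of a literal 'j', then 3 to 6 of a non-whitespace character (captured); then optionally a word character, then optionally a character in [3-8].
The match spans [3:14] → 'jjjjjx-crA7'.

(3, 14)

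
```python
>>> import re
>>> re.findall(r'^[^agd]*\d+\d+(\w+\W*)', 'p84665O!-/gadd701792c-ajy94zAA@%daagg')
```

Because there's exactly one group, `findall` drops the full match and keeps group 1 from the one hit.

['O!-/']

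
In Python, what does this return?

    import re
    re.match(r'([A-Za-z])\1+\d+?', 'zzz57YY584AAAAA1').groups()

('z',)

The backreference `\1` re-matches whatever the first group consumed, character for character.
`re.match` only tries the pattern at the start of the string.
The match spans [0:4] → 'zzz5'.
Captured: group 1 = 'z'.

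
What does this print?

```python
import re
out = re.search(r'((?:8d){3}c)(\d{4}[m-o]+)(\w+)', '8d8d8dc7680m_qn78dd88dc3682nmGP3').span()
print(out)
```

(0, 32)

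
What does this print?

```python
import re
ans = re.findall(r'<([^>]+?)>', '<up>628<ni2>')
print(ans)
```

['up', 'ni2']

Because there's exactly one group, `findall` drops the full match and keeps group 1 from each hit.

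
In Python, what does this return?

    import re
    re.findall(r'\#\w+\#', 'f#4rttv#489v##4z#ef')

Scanning left to right: at [1:8] → '#4rttv#'; at [13:17] → '#4z#'.
`findall` yields the raw match text (2 of them) because the pattern has no groups.

['#4rttv#', '#4z#']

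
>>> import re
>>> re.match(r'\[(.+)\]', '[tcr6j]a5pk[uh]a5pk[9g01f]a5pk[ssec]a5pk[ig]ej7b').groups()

('tcr6j]a5pk[uh]a5pk[9g01f]a5pk[ssec]a5pk[ig',)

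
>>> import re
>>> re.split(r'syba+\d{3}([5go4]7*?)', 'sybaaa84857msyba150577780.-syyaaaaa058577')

The `?` after the quantifier makes it lazy — it takes as little as possible before letting the rest of the pattern try.
Because the pattern has a capturing group, `split` also inserts each captured text between the pieces.

['', '5', '7m', '5', '77780.-syyaaaaa058577']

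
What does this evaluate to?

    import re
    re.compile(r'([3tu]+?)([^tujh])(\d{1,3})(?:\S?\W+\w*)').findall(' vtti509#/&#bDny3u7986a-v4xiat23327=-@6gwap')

[('tt', 'i', '509'), ('t', '2', '332')]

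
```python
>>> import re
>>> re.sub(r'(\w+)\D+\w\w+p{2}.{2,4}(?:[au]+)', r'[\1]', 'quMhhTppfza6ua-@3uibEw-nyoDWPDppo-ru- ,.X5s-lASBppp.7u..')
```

'[quM]-@[3uibEw]- ,.[X5s]..'

Pattern: one or more of a word character (captured); then one or more of a non-digit, then a word character; then one or more of a word character, then exactly 2 of a literal 'p', then 2 to 4 of any character; then one or more of one of [au] (non-capturing group).
Matches: at [0:14] → 'quMhhTppfza6ua'; at [16:36] → '3uibEw-nyoDWPDppo-ru'; at [40:54] → 'X5s-lASBppp.7u'.
Each match is replaced using the text its own group 1 captured.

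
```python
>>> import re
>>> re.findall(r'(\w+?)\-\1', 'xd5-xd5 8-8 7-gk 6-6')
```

The backreference `\1` re-matches whatever the first group consumed, character for character.
Walking the string: at [0:7] match 'xd5-xd5', group 1 = 'xd5'; at [8:11] match '8-8', group 1 = '8'; at [17:20] match '6-6', group 1 = '6'.
With a single group, `findall` returns only what that group captured — 3 items.

['xd5', '8', '6']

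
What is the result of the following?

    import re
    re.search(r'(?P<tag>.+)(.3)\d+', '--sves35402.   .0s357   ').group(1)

'--sves35402.   .0'

The pattern matches one or more of any character (captured as 'tag'); then any character, then a literal '3' (captured); then one or more of a digit.
`search` walks the string left to right and returns the first match it finds.
The match spans [0:21] → '--sves35402.   .0s357'.
Captured: group 1 = '--sves35402.   .0', group 2 = 's3'.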